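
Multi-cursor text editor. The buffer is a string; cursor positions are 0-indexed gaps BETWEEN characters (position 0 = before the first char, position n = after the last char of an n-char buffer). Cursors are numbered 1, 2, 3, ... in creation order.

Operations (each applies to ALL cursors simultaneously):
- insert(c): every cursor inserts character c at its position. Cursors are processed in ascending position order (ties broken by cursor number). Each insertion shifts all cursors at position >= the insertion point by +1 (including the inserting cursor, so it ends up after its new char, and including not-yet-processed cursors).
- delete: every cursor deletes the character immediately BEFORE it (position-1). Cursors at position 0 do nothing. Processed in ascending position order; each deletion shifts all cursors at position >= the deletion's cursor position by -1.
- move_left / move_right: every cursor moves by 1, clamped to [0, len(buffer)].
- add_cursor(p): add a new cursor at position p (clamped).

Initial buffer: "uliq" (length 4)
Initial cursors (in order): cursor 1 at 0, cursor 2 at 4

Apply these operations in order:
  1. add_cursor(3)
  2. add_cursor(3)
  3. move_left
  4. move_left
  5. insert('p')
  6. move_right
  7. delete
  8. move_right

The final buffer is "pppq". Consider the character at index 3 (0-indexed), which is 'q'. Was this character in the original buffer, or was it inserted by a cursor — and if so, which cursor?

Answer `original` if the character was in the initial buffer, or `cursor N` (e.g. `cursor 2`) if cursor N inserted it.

Answer: original

Derivation:
After op 1 (add_cursor(3)): buffer="uliq" (len 4), cursors c1@0 c3@3 c2@4, authorship ....
After op 2 (add_cursor(3)): buffer="uliq" (len 4), cursors c1@0 c3@3 c4@3 c2@4, authorship ....
After op 3 (move_left): buffer="uliq" (len 4), cursors c1@0 c3@2 c4@2 c2@3, authorship ....
After op 4 (move_left): buffer="uliq" (len 4), cursors c1@0 c3@1 c4@1 c2@2, authorship ....
After op 5 (insert('p')): buffer="pupplpiq" (len 8), cursors c1@1 c3@4 c4@4 c2@6, authorship 1.34.2..
After op 6 (move_right): buffer="pupplpiq" (len 8), cursors c1@2 c3@5 c4@5 c2@7, authorship 1.34.2..
After op 7 (delete): buffer="pppq" (len 4), cursors c1@1 c3@2 c4@2 c2@3, authorship 132.
After op 8 (move_right): buffer="pppq" (len 4), cursors c1@2 c3@3 c4@3 c2@4, authorship 132.
Authorship (.=original, N=cursor N): 1 3 2 .
Index 3: author = original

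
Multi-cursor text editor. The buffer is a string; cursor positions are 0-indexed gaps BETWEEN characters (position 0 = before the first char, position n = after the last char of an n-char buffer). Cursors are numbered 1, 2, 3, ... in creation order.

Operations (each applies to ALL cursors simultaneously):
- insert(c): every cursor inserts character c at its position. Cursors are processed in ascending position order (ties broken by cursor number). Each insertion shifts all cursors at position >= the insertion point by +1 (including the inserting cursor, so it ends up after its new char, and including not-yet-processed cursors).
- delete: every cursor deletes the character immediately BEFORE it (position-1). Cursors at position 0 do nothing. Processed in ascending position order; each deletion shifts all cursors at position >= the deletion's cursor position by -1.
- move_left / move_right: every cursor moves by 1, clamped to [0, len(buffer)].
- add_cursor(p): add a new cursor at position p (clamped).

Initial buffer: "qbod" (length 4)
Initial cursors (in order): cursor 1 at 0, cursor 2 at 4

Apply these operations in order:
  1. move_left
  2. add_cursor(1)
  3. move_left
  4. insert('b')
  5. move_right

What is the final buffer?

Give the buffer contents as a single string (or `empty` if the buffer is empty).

Answer: bbqbbod

Derivation:
After op 1 (move_left): buffer="qbod" (len 4), cursors c1@0 c2@3, authorship ....
After op 2 (add_cursor(1)): buffer="qbod" (len 4), cursors c1@0 c3@1 c2@3, authorship ....
After op 3 (move_left): buffer="qbod" (len 4), cursors c1@0 c3@0 c2@2, authorship ....
After op 4 (insert('b')): buffer="bbqbbod" (len 7), cursors c1@2 c3@2 c2@5, authorship 13..2..
After op 5 (move_right): buffer="bbqbbod" (len 7), cursors c1@3 c3@3 c2@6, authorship 13..2..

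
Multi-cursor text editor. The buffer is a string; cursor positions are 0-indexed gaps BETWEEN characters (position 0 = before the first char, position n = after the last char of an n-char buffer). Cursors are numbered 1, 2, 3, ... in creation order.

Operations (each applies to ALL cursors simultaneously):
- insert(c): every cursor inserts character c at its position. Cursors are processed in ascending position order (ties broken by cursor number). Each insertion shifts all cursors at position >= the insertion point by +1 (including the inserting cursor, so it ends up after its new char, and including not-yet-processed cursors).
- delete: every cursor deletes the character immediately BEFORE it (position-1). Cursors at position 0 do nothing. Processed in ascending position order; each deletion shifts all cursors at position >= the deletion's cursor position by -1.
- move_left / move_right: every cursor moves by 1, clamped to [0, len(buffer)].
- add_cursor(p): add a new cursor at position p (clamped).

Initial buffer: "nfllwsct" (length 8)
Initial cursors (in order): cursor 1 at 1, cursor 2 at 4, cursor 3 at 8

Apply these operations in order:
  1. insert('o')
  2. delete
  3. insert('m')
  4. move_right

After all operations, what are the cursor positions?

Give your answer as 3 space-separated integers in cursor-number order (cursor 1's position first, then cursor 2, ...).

After op 1 (insert('o')): buffer="nofllowscto" (len 11), cursors c1@2 c2@6 c3@11, authorship .1...2....3
After op 2 (delete): buffer="nfllwsct" (len 8), cursors c1@1 c2@4 c3@8, authorship ........
After op 3 (insert('m')): buffer="nmfllmwsctm" (len 11), cursors c1@2 c2@6 c3@11, authorship .1...2....3
After op 4 (move_right): buffer="nmfllmwsctm" (len 11), cursors c1@3 c2@7 c3@11, authorship .1...2....3

Answer: 3 7 11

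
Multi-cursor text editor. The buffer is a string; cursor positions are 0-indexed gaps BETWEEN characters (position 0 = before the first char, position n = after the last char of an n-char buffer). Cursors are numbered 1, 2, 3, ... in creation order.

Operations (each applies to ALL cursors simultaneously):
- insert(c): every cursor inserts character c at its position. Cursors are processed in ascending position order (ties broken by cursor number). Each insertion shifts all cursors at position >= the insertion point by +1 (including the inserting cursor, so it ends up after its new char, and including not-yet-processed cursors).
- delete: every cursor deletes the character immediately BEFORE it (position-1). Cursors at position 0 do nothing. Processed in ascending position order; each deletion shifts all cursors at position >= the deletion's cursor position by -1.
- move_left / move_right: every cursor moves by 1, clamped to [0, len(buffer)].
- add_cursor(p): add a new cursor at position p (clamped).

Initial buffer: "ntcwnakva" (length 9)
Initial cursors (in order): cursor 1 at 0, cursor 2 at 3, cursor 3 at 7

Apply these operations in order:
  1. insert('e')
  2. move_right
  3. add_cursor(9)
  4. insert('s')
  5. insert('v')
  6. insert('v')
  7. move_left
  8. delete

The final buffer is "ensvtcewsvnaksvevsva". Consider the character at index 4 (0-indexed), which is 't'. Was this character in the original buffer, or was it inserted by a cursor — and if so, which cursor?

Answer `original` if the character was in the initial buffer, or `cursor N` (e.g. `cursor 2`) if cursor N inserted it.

Answer: original

Derivation:
After op 1 (insert('e')): buffer="entcewnakeva" (len 12), cursors c1@1 c2@5 c3@10, authorship 1...2....3..
After op 2 (move_right): buffer="entcewnakeva" (len 12), cursors c1@2 c2@6 c3@11, authorship 1...2....3..
After op 3 (add_cursor(9)): buffer="entcewnakeva" (len 12), cursors c1@2 c2@6 c4@9 c3@11, authorship 1...2....3..
After op 4 (insert('s')): buffer="enstcewsnaksevsa" (len 16), cursors c1@3 c2@8 c4@12 c3@15, authorship 1.1..2.2...43.3.
After op 5 (insert('v')): buffer="ensvtcewsvnaksvevsva" (len 20), cursors c1@4 c2@10 c4@15 c3@19, authorship 1.11..2.22...443.33.
After op 6 (insert('v')): buffer="ensvvtcewsvvnaksvvevsvva" (len 24), cursors c1@5 c2@12 c4@18 c3@23, authorship 1.111..2.222...4443.333.
After op 7 (move_left): buffer="ensvvtcewsvvnaksvvevsvva" (len 24), cursors c1@4 c2@11 c4@17 c3@22, authorship 1.111..2.222...4443.333.
After op 8 (delete): buffer="ensvtcewsvnaksvevsva" (len 20), cursors c1@3 c2@9 c4@14 c3@18, authorship 1.11..2.22...443.33.
Authorship (.=original, N=cursor N): 1 . 1 1 . . 2 . 2 2 . . . 4 4 3 . 3 3 .
Index 4: author = original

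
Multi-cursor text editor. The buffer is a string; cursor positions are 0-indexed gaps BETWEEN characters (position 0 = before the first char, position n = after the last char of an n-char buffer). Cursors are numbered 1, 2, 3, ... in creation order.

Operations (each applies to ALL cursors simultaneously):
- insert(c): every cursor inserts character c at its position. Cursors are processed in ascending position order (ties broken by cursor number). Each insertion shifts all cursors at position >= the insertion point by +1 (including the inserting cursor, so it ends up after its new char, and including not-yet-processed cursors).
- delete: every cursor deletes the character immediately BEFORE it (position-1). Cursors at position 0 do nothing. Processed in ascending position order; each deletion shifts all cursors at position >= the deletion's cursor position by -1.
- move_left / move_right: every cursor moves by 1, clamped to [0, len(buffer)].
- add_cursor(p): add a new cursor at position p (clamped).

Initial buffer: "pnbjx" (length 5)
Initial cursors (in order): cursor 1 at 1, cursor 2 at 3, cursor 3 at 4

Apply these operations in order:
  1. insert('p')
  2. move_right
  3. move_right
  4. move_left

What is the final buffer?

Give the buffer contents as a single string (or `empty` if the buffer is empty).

After op 1 (insert('p')): buffer="ppnbpjpx" (len 8), cursors c1@2 c2@5 c3@7, authorship .1..2.3.
After op 2 (move_right): buffer="ppnbpjpx" (len 8), cursors c1@3 c2@6 c3@8, authorship .1..2.3.
After op 3 (move_right): buffer="ppnbpjpx" (len 8), cursors c1@4 c2@7 c3@8, authorship .1..2.3.
After op 4 (move_left): buffer="ppnbpjpx" (len 8), cursors c1@3 c2@6 c3@7, authorship .1..2.3.

Answer: ppnbpjpx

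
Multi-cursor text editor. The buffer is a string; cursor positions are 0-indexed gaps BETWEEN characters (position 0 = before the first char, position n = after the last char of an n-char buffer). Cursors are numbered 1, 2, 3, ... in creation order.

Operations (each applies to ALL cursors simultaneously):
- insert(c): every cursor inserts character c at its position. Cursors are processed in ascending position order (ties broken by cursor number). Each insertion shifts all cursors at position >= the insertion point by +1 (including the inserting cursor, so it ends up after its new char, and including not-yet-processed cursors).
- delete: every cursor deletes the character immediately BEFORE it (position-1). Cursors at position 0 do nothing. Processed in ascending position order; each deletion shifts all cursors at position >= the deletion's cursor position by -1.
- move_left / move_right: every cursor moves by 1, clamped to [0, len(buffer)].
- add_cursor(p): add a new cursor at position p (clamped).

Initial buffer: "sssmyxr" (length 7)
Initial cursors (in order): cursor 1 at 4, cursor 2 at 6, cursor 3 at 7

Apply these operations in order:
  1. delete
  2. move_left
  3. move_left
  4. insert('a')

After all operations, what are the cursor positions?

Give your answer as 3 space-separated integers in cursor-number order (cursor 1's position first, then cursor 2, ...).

After op 1 (delete): buffer="sssy" (len 4), cursors c1@3 c2@4 c3@4, authorship ....
After op 2 (move_left): buffer="sssy" (len 4), cursors c1@2 c2@3 c3@3, authorship ....
After op 3 (move_left): buffer="sssy" (len 4), cursors c1@1 c2@2 c3@2, authorship ....
After op 4 (insert('a')): buffer="sasaasy" (len 7), cursors c1@2 c2@5 c3@5, authorship .1.23..

Answer: 2 5 5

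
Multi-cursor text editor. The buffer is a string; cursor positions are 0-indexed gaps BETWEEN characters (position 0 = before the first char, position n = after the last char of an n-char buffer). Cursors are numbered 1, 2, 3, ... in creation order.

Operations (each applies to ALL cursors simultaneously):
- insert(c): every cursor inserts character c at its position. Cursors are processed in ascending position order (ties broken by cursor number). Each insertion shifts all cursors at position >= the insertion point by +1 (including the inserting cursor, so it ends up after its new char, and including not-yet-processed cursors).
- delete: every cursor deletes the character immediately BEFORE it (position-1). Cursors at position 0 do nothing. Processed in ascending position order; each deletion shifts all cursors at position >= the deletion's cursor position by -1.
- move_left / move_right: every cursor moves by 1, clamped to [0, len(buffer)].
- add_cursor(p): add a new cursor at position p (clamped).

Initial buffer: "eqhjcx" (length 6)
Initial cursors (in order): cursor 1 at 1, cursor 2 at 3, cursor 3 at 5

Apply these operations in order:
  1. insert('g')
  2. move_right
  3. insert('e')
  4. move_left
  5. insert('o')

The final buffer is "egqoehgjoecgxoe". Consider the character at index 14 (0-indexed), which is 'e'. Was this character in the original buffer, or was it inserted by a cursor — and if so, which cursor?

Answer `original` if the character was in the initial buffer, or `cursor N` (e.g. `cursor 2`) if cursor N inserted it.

Answer: cursor 3

Derivation:
After op 1 (insert('g')): buffer="egqhgjcgx" (len 9), cursors c1@2 c2@5 c3@8, authorship .1..2..3.
After op 2 (move_right): buffer="egqhgjcgx" (len 9), cursors c1@3 c2@6 c3@9, authorship .1..2..3.
After op 3 (insert('e')): buffer="egqehgjecgxe" (len 12), cursors c1@4 c2@8 c3@12, authorship .1.1.2.2.3.3
After op 4 (move_left): buffer="egqehgjecgxe" (len 12), cursors c1@3 c2@7 c3@11, authorship .1.1.2.2.3.3
After op 5 (insert('o')): buffer="egqoehgjoecgxoe" (len 15), cursors c1@4 c2@9 c3@14, authorship .1.11.2.22.3.33
Authorship (.=original, N=cursor N): . 1 . 1 1 . 2 . 2 2 . 3 . 3 3
Index 14: author = 3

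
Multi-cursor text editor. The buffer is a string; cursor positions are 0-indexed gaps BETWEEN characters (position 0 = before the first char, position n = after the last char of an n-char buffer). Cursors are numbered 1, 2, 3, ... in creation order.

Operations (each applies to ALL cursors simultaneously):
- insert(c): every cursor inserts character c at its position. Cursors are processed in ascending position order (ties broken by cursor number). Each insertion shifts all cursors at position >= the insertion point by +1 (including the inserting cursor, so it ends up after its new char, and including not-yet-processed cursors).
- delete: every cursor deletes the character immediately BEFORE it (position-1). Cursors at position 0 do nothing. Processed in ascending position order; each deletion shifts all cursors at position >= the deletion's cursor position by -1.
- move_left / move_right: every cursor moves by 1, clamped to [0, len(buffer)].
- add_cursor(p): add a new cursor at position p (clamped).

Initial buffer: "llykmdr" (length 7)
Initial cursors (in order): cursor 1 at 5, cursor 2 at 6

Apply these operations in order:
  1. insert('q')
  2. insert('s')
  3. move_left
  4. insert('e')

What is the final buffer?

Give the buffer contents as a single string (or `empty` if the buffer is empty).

Answer: llykmqesdqesr

Derivation:
After op 1 (insert('q')): buffer="llykmqdqr" (len 9), cursors c1@6 c2@8, authorship .....1.2.
After op 2 (insert('s')): buffer="llykmqsdqsr" (len 11), cursors c1@7 c2@10, authorship .....11.22.
After op 3 (move_left): buffer="llykmqsdqsr" (len 11), cursors c1@6 c2@9, authorship .....11.22.
After op 4 (insert('e')): buffer="llykmqesdqesr" (len 13), cursors c1@7 c2@11, authorship .....111.222.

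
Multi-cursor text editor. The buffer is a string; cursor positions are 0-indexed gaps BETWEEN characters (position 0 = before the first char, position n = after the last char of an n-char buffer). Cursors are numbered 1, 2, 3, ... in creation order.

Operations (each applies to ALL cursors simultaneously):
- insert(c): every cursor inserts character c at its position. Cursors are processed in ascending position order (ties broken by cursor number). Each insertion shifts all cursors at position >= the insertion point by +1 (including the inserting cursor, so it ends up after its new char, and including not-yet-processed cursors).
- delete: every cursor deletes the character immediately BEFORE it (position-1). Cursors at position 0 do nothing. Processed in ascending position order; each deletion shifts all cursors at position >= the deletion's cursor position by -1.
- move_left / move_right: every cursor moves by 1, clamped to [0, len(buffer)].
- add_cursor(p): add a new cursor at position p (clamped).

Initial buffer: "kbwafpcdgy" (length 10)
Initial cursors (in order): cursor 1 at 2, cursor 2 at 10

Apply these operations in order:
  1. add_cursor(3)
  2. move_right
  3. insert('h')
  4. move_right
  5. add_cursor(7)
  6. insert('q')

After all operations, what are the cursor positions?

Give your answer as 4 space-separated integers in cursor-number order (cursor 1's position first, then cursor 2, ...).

Answer: 6 17 10 10

Derivation:
After op 1 (add_cursor(3)): buffer="kbwafpcdgy" (len 10), cursors c1@2 c3@3 c2@10, authorship ..........
After op 2 (move_right): buffer="kbwafpcdgy" (len 10), cursors c1@3 c3@4 c2@10, authorship ..........
After op 3 (insert('h')): buffer="kbwhahfpcdgyh" (len 13), cursors c1@4 c3@6 c2@13, authorship ...1.3......2
After op 4 (move_right): buffer="kbwhahfpcdgyh" (len 13), cursors c1@5 c3@7 c2@13, authorship ...1.3......2
After op 5 (add_cursor(7)): buffer="kbwhahfpcdgyh" (len 13), cursors c1@5 c3@7 c4@7 c2@13, authorship ...1.3......2
After op 6 (insert('q')): buffer="kbwhaqhfqqpcdgyhq" (len 17), cursors c1@6 c3@10 c4@10 c2@17, authorship ...1.13.34.....22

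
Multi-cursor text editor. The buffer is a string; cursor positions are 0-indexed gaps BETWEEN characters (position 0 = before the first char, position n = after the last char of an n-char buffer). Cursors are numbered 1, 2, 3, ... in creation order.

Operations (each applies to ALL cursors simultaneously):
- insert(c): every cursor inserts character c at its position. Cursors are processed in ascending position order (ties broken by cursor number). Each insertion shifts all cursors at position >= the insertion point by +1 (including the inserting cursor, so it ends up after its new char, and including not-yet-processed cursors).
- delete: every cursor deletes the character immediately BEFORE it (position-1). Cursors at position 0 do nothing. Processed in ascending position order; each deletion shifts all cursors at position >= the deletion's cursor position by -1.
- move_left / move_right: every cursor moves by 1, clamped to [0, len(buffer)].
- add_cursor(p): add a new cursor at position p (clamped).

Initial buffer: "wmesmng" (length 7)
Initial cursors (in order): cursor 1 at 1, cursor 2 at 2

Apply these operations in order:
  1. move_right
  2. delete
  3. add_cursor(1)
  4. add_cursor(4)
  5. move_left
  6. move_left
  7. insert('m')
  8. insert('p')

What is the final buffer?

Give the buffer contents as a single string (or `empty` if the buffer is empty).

Answer: mmmpppwsmpmng

Derivation:
After op 1 (move_right): buffer="wmesmng" (len 7), cursors c1@2 c2@3, authorship .......
After op 2 (delete): buffer="wsmng" (len 5), cursors c1@1 c2@1, authorship .....
After op 3 (add_cursor(1)): buffer="wsmng" (len 5), cursors c1@1 c2@1 c3@1, authorship .....
After op 4 (add_cursor(4)): buffer="wsmng" (len 5), cursors c1@1 c2@1 c3@1 c4@4, authorship .....
After op 5 (move_left): buffer="wsmng" (len 5), cursors c1@0 c2@0 c3@0 c4@3, authorship .....
After op 6 (move_left): buffer="wsmng" (len 5), cursors c1@0 c2@0 c3@0 c4@2, authorship .....
After op 7 (insert('m')): buffer="mmmwsmmng" (len 9), cursors c1@3 c2@3 c3@3 c4@6, authorship 123..4...
After op 8 (insert('p')): buffer="mmmpppwsmpmng" (len 13), cursors c1@6 c2@6 c3@6 c4@10, authorship 123123..44...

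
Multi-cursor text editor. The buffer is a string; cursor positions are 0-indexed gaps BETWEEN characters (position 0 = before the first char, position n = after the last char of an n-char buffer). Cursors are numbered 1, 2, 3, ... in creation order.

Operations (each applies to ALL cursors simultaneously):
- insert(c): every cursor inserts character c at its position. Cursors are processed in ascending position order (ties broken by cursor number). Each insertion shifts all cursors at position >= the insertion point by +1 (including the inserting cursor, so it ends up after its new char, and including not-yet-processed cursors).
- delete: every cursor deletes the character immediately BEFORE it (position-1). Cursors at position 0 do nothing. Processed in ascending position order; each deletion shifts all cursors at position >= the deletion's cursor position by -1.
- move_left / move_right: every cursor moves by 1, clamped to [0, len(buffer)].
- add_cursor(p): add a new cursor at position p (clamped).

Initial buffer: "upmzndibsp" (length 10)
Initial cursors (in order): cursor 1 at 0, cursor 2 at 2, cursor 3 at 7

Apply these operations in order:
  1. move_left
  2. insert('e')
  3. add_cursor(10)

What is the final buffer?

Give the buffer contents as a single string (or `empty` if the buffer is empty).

Answer: euepmzndeibsp

Derivation:
After op 1 (move_left): buffer="upmzndibsp" (len 10), cursors c1@0 c2@1 c3@6, authorship ..........
After op 2 (insert('e')): buffer="euepmzndeibsp" (len 13), cursors c1@1 c2@3 c3@9, authorship 1.2.....3....
After op 3 (add_cursor(10)): buffer="euepmzndeibsp" (len 13), cursors c1@1 c2@3 c3@9 c4@10, authorship 1.2.....3....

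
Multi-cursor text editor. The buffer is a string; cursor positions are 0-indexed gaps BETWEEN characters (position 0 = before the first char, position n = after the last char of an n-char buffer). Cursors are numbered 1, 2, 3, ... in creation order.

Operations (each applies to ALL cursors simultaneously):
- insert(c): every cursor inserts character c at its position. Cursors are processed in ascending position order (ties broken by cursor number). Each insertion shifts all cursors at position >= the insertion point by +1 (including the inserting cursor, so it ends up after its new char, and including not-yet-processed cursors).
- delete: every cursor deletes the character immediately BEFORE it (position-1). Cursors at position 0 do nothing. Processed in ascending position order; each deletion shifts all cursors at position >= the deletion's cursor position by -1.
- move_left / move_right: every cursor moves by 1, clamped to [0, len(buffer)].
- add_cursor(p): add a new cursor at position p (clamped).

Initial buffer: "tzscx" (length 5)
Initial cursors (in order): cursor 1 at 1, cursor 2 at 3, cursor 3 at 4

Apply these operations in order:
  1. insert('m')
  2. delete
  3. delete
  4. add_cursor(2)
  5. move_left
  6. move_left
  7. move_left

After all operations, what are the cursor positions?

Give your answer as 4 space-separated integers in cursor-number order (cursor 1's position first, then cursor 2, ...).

Answer: 0 0 0 0

Derivation:
After op 1 (insert('m')): buffer="tmzsmcmx" (len 8), cursors c1@2 c2@5 c3@7, authorship .1..2.3.
After op 2 (delete): buffer="tzscx" (len 5), cursors c1@1 c2@3 c3@4, authorship .....
After op 3 (delete): buffer="zx" (len 2), cursors c1@0 c2@1 c3@1, authorship ..
After op 4 (add_cursor(2)): buffer="zx" (len 2), cursors c1@0 c2@1 c3@1 c4@2, authorship ..
After op 5 (move_left): buffer="zx" (len 2), cursors c1@0 c2@0 c3@0 c4@1, authorship ..
After op 6 (move_left): buffer="zx" (len 2), cursors c1@0 c2@0 c3@0 c4@0, authorship ..
After op 7 (move_left): buffer="zx" (len 2), cursors c1@0 c2@0 c3@0 c4@0, authorship ..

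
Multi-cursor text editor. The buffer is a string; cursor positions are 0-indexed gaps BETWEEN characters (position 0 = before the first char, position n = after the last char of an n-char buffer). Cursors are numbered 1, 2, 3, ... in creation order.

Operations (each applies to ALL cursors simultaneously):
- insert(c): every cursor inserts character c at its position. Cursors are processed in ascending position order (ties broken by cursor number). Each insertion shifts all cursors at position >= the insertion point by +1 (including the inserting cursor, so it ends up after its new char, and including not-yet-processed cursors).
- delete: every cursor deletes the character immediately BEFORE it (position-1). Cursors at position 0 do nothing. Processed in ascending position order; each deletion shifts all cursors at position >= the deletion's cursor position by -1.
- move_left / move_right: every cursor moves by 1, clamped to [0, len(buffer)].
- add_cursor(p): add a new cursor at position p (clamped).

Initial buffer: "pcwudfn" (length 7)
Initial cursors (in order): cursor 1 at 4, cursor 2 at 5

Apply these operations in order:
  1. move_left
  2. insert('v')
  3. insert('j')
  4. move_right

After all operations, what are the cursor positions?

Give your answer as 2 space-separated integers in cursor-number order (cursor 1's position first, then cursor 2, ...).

After op 1 (move_left): buffer="pcwudfn" (len 7), cursors c1@3 c2@4, authorship .......
After op 2 (insert('v')): buffer="pcwvuvdfn" (len 9), cursors c1@4 c2@6, authorship ...1.2...
After op 3 (insert('j')): buffer="pcwvjuvjdfn" (len 11), cursors c1@5 c2@8, authorship ...11.22...
After op 4 (move_right): buffer="pcwvjuvjdfn" (len 11), cursors c1@6 c2@9, authorship ...11.22...

Answer: 6 9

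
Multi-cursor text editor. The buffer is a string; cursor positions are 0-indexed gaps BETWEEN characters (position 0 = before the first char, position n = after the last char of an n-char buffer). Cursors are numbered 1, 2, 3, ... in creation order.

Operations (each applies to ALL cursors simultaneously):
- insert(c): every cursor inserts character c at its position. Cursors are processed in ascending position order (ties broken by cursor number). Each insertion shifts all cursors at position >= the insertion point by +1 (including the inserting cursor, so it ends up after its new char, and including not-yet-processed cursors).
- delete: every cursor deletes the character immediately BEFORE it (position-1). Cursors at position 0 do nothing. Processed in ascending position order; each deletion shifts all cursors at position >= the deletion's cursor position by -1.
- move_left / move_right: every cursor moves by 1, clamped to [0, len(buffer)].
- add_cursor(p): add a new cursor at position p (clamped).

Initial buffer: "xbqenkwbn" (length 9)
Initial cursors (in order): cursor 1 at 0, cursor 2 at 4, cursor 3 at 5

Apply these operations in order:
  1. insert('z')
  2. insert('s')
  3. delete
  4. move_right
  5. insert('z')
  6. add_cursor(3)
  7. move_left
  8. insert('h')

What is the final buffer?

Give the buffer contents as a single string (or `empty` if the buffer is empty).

After op 1 (insert('z')): buffer="zxbqeznzkwbn" (len 12), cursors c1@1 c2@6 c3@8, authorship 1....2.3....
After op 2 (insert('s')): buffer="zsxbqezsnzskwbn" (len 15), cursors c1@2 c2@8 c3@11, authorship 11....22.33....
After op 3 (delete): buffer="zxbqeznzkwbn" (len 12), cursors c1@1 c2@6 c3@8, authorship 1....2.3....
After op 4 (move_right): buffer="zxbqeznzkwbn" (len 12), cursors c1@2 c2@7 c3@9, authorship 1....2.3....
After op 5 (insert('z')): buffer="zxzbqeznzzkzwbn" (len 15), cursors c1@3 c2@9 c3@12, authorship 1.1...2.23.3...
After op 6 (add_cursor(3)): buffer="zxzbqeznzzkzwbn" (len 15), cursors c1@3 c4@3 c2@9 c3@12, authorship 1.1...2.23.3...
After op 7 (move_left): buffer="zxzbqeznzzkzwbn" (len 15), cursors c1@2 c4@2 c2@8 c3@11, authorship 1.1...2.23.3...
After op 8 (insert('h')): buffer="zxhhzbqeznhzzkhzwbn" (len 19), cursors c1@4 c4@4 c2@11 c3@15, authorship 1.141...2.223.33...

Answer: zxhhzbqeznhzzkhzwbn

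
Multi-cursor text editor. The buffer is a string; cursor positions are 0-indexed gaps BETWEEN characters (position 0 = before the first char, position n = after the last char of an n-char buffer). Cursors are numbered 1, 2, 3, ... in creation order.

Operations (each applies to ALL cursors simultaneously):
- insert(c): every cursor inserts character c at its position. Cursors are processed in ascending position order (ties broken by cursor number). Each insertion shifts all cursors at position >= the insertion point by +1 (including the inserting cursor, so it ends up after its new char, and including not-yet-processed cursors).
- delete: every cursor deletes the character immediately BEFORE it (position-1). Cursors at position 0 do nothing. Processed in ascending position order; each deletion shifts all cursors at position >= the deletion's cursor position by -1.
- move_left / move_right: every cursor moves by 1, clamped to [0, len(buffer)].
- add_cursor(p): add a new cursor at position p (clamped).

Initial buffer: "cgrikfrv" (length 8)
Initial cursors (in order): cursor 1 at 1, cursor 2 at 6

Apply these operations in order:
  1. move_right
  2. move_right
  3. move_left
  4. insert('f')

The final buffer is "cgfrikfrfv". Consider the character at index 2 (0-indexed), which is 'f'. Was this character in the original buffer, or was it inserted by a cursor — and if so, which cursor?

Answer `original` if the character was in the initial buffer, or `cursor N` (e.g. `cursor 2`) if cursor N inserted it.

Answer: cursor 1

Derivation:
After op 1 (move_right): buffer="cgrikfrv" (len 8), cursors c1@2 c2@7, authorship ........
After op 2 (move_right): buffer="cgrikfrv" (len 8), cursors c1@3 c2@8, authorship ........
After op 3 (move_left): buffer="cgrikfrv" (len 8), cursors c1@2 c2@7, authorship ........
After op 4 (insert('f')): buffer="cgfrikfrfv" (len 10), cursors c1@3 c2@9, authorship ..1.....2.
Authorship (.=original, N=cursor N): . . 1 . . . . . 2 .
Index 2: author = 1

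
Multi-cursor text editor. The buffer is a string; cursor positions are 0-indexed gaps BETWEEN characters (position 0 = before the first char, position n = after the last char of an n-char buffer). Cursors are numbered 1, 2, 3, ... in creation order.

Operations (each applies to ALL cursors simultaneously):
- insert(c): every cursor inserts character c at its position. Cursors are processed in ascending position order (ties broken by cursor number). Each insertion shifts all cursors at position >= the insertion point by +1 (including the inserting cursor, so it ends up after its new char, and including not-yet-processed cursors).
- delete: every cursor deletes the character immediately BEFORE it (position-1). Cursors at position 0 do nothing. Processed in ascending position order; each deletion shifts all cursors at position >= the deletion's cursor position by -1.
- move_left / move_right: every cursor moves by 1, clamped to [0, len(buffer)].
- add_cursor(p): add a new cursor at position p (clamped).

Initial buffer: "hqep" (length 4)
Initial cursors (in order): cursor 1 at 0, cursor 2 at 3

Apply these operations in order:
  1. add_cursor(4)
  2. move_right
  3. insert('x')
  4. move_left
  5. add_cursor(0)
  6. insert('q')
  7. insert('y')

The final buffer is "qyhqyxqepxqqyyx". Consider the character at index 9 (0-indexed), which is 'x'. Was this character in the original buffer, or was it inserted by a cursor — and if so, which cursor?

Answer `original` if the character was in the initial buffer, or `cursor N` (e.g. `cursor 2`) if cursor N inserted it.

After op 1 (add_cursor(4)): buffer="hqep" (len 4), cursors c1@0 c2@3 c3@4, authorship ....
After op 2 (move_right): buffer="hqep" (len 4), cursors c1@1 c2@4 c3@4, authorship ....
After op 3 (insert('x')): buffer="hxqepxx" (len 7), cursors c1@2 c2@7 c3@7, authorship .1...23
After op 4 (move_left): buffer="hxqepxx" (len 7), cursors c1@1 c2@6 c3@6, authorship .1...23
After op 5 (add_cursor(0)): buffer="hxqepxx" (len 7), cursors c4@0 c1@1 c2@6 c3@6, authorship .1...23
After op 6 (insert('q')): buffer="qhqxqepxqqx" (len 11), cursors c4@1 c1@3 c2@10 c3@10, authorship 4.11...2233
After op 7 (insert('y')): buffer="qyhqyxqepxqqyyx" (len 15), cursors c4@2 c1@5 c2@14 c3@14, authorship 44.111...223233
Authorship (.=original, N=cursor N): 4 4 . 1 1 1 . . . 2 2 3 2 3 3
Index 9: author = 2

Answer: cursor 2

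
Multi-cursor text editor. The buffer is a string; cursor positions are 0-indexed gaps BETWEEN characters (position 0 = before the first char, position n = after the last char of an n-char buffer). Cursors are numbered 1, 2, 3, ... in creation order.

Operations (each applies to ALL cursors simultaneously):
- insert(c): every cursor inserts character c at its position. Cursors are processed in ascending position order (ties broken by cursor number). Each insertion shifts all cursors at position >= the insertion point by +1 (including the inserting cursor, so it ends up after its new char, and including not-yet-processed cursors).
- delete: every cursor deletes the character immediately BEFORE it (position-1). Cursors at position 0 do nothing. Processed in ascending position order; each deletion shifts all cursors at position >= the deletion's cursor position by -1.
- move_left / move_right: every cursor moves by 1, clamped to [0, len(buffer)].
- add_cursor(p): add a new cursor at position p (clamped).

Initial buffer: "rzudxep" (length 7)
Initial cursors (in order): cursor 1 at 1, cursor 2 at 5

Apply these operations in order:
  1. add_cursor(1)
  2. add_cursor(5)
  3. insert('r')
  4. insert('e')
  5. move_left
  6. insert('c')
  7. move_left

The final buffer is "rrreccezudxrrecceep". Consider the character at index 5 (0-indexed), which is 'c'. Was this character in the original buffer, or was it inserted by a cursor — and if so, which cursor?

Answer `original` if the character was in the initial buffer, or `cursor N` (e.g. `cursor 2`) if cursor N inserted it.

After op 1 (add_cursor(1)): buffer="rzudxep" (len 7), cursors c1@1 c3@1 c2@5, authorship .......
After op 2 (add_cursor(5)): buffer="rzudxep" (len 7), cursors c1@1 c3@1 c2@5 c4@5, authorship .......
After op 3 (insert('r')): buffer="rrrzudxrrep" (len 11), cursors c1@3 c3@3 c2@9 c4@9, authorship .13....24..
After op 4 (insert('e')): buffer="rrreezudxrreeep" (len 15), cursors c1@5 c3@5 c2@13 c4@13, authorship .1313....2424..
After op 5 (move_left): buffer="rrreezudxrreeep" (len 15), cursors c1@4 c3@4 c2@12 c4@12, authorship .1313....2424..
After op 6 (insert('c')): buffer="rrreccezudxrrecceep" (len 19), cursors c1@6 c3@6 c2@16 c4@16, authorship .131133....242244..
After op 7 (move_left): buffer="rrreccezudxrrecceep" (len 19), cursors c1@5 c3@5 c2@15 c4@15, authorship .131133....242244..
Authorship (.=original, N=cursor N): . 1 3 1 1 3 3 . . . . 2 4 2 2 4 4 . .
Index 5: author = 3

Answer: cursor 3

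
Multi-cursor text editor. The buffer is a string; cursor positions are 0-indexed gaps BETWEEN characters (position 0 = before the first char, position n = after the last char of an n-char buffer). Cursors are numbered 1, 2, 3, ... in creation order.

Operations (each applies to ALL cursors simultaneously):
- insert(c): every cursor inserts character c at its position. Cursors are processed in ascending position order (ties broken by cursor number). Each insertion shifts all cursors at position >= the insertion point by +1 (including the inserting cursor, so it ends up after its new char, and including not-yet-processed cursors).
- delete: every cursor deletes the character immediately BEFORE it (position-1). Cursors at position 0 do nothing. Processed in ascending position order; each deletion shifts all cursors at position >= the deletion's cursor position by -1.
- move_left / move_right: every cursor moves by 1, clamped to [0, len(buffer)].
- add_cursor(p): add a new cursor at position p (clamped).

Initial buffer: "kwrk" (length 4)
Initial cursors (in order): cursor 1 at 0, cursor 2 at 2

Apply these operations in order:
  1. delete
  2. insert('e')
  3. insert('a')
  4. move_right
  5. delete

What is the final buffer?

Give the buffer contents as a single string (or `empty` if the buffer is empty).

After op 1 (delete): buffer="krk" (len 3), cursors c1@0 c2@1, authorship ...
After op 2 (insert('e')): buffer="ekerk" (len 5), cursors c1@1 c2@3, authorship 1.2..
After op 3 (insert('a')): buffer="eakeark" (len 7), cursors c1@2 c2@5, authorship 11.22..
After op 4 (move_right): buffer="eakeark" (len 7), cursors c1@3 c2@6, authorship 11.22..
After op 5 (delete): buffer="eaeak" (len 5), cursors c1@2 c2@4, authorship 1122.

Answer: eaeak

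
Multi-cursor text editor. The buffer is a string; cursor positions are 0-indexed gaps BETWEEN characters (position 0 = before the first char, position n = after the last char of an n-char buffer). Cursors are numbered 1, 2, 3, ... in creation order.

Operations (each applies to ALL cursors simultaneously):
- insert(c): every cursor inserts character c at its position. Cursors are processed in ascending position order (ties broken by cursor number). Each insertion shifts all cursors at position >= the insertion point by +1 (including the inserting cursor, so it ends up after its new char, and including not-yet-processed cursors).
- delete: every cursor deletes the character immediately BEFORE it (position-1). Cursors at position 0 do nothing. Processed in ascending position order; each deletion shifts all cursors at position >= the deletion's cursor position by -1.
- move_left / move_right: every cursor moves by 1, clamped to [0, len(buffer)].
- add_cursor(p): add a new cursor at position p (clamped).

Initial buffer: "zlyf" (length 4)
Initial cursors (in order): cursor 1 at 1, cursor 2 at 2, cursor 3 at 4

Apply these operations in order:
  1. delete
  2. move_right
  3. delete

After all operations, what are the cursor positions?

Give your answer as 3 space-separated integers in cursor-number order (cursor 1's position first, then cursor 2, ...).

Answer: 0 0 0

Derivation:
After op 1 (delete): buffer="y" (len 1), cursors c1@0 c2@0 c3@1, authorship .
After op 2 (move_right): buffer="y" (len 1), cursors c1@1 c2@1 c3@1, authorship .
After op 3 (delete): buffer="" (len 0), cursors c1@0 c2@0 c3@0, authorship 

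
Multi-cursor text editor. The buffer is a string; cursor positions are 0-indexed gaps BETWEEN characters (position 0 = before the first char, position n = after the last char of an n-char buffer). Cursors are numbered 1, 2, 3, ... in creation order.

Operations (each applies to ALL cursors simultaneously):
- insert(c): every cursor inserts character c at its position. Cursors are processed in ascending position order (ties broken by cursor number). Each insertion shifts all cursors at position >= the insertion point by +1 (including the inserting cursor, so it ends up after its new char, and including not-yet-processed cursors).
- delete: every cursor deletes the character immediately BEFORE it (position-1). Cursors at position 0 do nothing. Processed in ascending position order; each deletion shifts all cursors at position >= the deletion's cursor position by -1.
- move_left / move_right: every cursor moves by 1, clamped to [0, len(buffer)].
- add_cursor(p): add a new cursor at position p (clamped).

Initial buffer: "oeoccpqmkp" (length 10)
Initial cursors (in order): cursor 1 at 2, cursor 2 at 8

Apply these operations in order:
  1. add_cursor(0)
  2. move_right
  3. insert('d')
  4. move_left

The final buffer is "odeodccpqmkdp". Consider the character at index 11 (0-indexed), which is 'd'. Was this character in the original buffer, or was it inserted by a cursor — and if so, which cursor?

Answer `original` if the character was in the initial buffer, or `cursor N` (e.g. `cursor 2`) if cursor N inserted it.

After op 1 (add_cursor(0)): buffer="oeoccpqmkp" (len 10), cursors c3@0 c1@2 c2@8, authorship ..........
After op 2 (move_right): buffer="oeoccpqmkp" (len 10), cursors c3@1 c1@3 c2@9, authorship ..........
After op 3 (insert('d')): buffer="odeodccpqmkdp" (len 13), cursors c3@2 c1@5 c2@12, authorship .3..1......2.
After op 4 (move_left): buffer="odeodccpqmkdp" (len 13), cursors c3@1 c1@4 c2@11, authorship .3..1......2.
Authorship (.=original, N=cursor N): . 3 . . 1 . . . . . . 2 .
Index 11: author = 2

Answer: cursor 2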